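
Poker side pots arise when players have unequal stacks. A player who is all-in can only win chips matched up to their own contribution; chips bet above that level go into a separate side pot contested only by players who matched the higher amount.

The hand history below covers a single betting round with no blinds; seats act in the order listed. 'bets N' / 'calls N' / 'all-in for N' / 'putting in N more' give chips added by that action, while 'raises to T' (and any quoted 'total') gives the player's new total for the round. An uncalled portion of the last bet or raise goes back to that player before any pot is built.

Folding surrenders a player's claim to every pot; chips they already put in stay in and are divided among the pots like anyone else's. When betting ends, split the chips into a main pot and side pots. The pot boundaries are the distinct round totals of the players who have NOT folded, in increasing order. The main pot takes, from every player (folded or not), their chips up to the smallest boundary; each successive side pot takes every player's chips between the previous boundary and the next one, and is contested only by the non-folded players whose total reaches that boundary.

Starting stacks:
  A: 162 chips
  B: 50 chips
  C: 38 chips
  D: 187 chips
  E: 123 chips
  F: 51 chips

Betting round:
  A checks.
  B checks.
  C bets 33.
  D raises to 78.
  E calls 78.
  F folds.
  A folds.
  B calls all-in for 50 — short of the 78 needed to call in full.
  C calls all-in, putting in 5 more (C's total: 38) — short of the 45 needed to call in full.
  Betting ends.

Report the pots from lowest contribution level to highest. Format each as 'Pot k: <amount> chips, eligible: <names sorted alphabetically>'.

Contributions: B=50, C=38, D=78, E=78
Folded: A, F
Pot levels (distinct totals of non-folded players): 38, 50, 78
Layer 1-38: 38 each from B, C, D, E = 38*4 = 152 chips; eligible B, C, D, E
Layer 39-50: 12 each from B, D, E = 12*3 = 36 chips; eligible B, D, E
Layer 51-78: 28 each from D, E = 28*2 = 56 chips; eligible D, E

Pot 1: 152 chips, eligible: B, C, D, E
Pot 2: 36 chips, eligible: B, D, E
Pot 3: 56 chips, eligible: D, E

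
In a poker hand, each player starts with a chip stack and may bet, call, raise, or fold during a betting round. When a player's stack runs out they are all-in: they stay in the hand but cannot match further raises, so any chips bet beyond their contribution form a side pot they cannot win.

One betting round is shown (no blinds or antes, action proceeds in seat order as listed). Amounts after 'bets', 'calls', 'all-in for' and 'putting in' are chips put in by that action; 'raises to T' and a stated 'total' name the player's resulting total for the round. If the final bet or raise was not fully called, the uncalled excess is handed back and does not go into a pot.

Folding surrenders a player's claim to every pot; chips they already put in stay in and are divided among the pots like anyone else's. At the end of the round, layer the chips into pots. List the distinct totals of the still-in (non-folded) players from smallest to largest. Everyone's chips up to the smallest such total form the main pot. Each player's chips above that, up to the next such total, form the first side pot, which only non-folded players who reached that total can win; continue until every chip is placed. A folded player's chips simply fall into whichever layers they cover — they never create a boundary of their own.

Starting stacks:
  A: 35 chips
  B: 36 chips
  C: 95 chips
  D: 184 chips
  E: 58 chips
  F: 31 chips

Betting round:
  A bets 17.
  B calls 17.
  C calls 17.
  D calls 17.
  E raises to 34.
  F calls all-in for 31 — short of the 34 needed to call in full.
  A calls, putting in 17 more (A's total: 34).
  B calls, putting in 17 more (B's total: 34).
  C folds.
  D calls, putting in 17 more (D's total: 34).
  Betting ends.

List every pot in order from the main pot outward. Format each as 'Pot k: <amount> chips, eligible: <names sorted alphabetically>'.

Contributions: A=34, B=34, C=17, D=34, E=34, F=31
Folded: C
Pot levels (distinct totals of non-folded players): 31, 34
Layer 1-31: A 31 + B 31 + C 17 + D 31 + E 31 + F 31 = 172 chips; eligible A, B, D, E, F
Layer 32-34: 3 each from A, B, D, E = 3*4 = 12 chips; eligible A, B, D, E

Pot 1: 172 chips, eligible: A, B, D, E, F
Pot 2: 12 chips, eligible: A, B, D, E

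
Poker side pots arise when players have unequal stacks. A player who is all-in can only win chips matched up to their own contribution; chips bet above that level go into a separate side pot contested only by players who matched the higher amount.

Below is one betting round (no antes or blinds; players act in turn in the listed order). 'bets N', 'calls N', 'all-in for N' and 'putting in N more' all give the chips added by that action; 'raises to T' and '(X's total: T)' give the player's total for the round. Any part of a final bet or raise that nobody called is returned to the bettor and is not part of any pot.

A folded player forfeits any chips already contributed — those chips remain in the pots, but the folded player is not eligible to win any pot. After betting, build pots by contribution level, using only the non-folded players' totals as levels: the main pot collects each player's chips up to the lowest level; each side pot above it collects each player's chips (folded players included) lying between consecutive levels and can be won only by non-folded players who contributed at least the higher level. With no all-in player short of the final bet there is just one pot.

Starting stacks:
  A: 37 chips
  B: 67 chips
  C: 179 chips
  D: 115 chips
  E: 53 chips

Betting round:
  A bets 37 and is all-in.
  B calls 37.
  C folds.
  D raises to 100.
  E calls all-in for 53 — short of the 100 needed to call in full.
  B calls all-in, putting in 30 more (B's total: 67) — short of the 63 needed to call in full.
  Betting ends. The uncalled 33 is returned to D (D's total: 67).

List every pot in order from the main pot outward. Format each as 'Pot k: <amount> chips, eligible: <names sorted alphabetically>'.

Contributions (after 33 returned to D): A=37, B=67, D=67, E=53
Folded: C
Pot levels (distinct totals of non-folded players): 37, 53, 67
Layer 1-37: 37 each from A, B, D, E = 37*4 = 148 chips; eligible A, B, D, E
Layer 38-53: 16 each from B, D, E = 16*3 = 48 chips; eligible B, D, E
Layer 54-67: 14 each from B, D = 14*2 = 28 chips; eligible B, D

Pot 1: 148 chips, eligible: A, B, D, E
Pot 2: 48 chips, eligible: B, D, E
Pot 3: 28 chips, eligible: B, D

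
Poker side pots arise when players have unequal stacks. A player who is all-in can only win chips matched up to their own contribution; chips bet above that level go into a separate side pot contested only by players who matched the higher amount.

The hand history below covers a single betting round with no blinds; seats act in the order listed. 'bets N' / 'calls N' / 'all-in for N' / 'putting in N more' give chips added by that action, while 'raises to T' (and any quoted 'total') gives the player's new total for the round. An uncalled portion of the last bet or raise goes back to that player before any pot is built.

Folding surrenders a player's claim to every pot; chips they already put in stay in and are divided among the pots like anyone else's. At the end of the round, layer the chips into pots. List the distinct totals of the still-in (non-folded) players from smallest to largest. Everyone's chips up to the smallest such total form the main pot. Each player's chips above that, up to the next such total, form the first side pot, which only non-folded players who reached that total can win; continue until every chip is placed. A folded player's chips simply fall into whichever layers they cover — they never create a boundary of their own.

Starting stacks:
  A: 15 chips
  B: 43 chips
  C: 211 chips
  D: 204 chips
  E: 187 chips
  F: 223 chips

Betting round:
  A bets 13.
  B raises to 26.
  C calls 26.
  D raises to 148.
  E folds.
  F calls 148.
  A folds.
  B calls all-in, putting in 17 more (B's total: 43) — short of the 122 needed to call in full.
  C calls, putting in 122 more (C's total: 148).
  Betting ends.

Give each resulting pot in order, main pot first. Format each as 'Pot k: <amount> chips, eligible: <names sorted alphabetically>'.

Pot 1: 185 chips, eligible: B, C, D, F
Pot 2: 315 chips, eligible: C, D, F

Derivation:
Contributions: A=13, B=43, C=148, D=148, F=148
Folded: A, E
Pot levels (distinct totals of non-folded players): 43, 148
Layer 1-43: A 13 + B 43 + C 43 + D 43 + F 43 = 185 chips; eligible B, C, D, F
Layer 44-148: 105 each from C, D, F = 105*3 = 315 chips; eligible C, D, F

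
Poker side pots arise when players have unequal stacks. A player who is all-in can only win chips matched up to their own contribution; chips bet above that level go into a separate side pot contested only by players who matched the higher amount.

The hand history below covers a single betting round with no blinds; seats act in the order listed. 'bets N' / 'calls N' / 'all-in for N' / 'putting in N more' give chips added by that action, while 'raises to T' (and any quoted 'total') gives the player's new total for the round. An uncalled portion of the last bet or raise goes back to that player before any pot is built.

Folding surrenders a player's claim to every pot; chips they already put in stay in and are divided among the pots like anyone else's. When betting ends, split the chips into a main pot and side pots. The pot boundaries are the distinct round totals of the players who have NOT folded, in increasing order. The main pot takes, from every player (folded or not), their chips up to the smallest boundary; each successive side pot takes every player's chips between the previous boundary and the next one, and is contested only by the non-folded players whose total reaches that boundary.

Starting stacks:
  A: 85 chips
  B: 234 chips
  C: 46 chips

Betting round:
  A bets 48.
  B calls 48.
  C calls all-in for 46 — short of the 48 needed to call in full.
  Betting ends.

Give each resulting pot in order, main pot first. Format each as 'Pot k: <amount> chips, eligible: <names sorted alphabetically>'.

Contributions: A=48, B=48, C=46
Pot levels (distinct totals of non-folded players): 46, 48
Layer 1-46: 46 each from A, B, C = 46*3 = 138 chips; eligible A, B, C
Layer 47-48: 2 each from A, B = 2*2 = 4 chips; eligible A, B

Pot 1: 138 chips, eligible: A, B, C
Pot 2: 4 chips, eligible: A, B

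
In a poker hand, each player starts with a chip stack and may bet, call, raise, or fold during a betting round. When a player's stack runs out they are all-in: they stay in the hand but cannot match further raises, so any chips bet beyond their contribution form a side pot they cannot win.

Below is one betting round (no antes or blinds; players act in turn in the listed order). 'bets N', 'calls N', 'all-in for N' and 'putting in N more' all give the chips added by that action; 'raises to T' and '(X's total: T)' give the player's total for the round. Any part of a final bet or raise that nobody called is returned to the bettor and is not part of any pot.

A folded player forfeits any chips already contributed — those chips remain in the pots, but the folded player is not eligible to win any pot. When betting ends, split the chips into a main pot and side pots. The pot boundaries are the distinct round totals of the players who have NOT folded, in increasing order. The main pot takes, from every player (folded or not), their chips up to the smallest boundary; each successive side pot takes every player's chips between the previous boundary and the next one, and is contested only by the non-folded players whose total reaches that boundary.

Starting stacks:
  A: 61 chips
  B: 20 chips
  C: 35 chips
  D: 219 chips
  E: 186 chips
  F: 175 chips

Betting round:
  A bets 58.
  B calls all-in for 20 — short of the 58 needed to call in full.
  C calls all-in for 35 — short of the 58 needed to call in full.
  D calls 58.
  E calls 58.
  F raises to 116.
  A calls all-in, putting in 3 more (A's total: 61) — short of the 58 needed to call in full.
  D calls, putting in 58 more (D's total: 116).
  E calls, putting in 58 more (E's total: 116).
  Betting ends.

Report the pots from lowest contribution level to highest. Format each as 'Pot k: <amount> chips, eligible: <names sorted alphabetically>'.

Contributions: A=61, B=20, C=35, D=116, E=116, F=116
Pot levels (distinct totals of non-folded players): 20, 35, 61, 116
Layer 1-20: 20 each from A, B, C, D, E, F = 20*6 = 120 chips; eligible A, B, C, D, E, F
Layer 21-35: 15 each from A, C, D, E, F = 15*5 = 75 chips; eligible A, C, D, E, F
Layer 36-61: 26 each from A, D, E, F = 26*4 = 104 chips; eligible A, D, E, F
Layer 62-116: 55 each from D, E, F = 55*3 = 165 chips; eligible D, E, F

Pot 1: 120 chips, eligible: A, B, C, D, E, F
Pot 2: 75 chips, eligible: A, C, D, E, F
Pot 3: 104 chips, eligible: A, D, E, F
Pot 4: 165 chips, eligible: D, E, F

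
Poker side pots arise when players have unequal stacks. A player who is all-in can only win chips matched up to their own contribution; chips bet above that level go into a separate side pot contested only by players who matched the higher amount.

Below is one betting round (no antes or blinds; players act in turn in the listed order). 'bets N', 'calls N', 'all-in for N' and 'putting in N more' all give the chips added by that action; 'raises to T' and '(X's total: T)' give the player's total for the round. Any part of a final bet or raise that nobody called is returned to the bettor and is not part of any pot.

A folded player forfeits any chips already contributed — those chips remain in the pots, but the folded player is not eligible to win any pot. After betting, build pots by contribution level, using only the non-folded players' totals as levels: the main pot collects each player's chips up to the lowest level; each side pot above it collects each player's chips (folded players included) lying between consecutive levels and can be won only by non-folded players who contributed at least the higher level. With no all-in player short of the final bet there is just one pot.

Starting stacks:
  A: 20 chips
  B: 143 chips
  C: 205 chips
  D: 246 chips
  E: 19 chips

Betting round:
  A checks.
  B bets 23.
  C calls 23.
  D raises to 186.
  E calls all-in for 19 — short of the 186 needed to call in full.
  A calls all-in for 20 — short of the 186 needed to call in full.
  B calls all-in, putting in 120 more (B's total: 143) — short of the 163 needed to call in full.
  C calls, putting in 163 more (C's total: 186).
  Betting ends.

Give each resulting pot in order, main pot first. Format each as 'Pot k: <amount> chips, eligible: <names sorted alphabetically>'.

Pot 1: 95 chips, eligible: A, B, C, D, E
Pot 2: 4 chips, eligible: A, B, C, D
Pot 3: 369 chips, eligible: B, C, D
Pot 4: 86 chips, eligible: C, D

Derivation:
Contributions: A=20, B=143, C=186, D=186, E=19
Pot levels (distinct totals of non-folded players): 19, 20, 143, 186
Layer 1-19: 19 each from A, B, C, D, E = 19*5 = 95 chips; eligible A, B, C, D, E
Layer 20-20: 1 each from A, B, C, D = 1*4 = 4 chips; eligible A, B, C, D
Layer 21-143: 123 each from B, C, D = 123*3 = 369 chips; eligible B, C, D
Layer 144-186: 43 each from C, D = 43*2 = 86 chips; eligible C, D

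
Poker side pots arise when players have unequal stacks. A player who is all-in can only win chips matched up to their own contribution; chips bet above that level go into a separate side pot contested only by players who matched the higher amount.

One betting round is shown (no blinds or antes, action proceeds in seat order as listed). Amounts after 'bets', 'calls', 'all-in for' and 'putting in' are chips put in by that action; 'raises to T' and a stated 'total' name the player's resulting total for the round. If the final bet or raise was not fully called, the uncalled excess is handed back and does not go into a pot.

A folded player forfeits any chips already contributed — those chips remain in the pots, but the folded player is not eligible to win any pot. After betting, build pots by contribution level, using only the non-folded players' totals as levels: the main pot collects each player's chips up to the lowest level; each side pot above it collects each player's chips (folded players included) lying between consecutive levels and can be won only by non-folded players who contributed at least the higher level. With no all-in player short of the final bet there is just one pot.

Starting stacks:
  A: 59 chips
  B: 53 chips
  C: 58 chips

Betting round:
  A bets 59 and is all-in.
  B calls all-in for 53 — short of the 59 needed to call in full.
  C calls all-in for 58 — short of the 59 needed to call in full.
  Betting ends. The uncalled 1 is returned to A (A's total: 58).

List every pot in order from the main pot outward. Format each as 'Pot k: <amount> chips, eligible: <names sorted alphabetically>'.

Pot 1: 159 chips, eligible: A, B, C
Pot 2: 10 chips, eligible: A, C

Derivation:
Contributions (after 1 returned to A): A=58, B=53, C=58
Pot levels (distinct totals of non-folded players): 53, 58
Layer 1-53: 53 each from A, B, C = 53*3 = 159 chips; eligible A, B, C
Layer 54-58: 5 each from A, C = 5*2 = 10 chips; eligible A, C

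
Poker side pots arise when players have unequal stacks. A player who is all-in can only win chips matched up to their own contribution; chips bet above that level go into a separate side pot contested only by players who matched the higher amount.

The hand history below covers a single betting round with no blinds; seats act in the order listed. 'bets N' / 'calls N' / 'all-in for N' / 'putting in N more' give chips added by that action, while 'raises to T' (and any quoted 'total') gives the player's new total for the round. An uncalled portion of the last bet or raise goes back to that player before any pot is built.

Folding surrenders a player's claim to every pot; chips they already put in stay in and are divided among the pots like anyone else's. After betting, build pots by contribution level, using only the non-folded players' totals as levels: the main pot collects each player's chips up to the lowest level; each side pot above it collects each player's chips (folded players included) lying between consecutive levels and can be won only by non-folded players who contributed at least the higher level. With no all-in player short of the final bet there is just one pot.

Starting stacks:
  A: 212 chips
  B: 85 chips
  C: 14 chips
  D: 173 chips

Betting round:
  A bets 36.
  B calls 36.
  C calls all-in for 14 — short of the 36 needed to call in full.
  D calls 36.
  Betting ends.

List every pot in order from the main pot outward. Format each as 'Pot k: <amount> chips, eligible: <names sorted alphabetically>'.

Contributions: A=36, B=36, C=14, D=36
Pot levels (distinct totals of non-folded players): 14, 36
Layer 1-14: 14 each from A, B, C, D = 14*4 = 56 chips; eligible A, B, C, D
Layer 15-36: 22 each from A, B, D = 22*3 = 66 chips; eligible A, B, D

Pot 1: 56 chips, eligible: A, B, C, D
Pot 2: 66 chips, eligible: A, B, D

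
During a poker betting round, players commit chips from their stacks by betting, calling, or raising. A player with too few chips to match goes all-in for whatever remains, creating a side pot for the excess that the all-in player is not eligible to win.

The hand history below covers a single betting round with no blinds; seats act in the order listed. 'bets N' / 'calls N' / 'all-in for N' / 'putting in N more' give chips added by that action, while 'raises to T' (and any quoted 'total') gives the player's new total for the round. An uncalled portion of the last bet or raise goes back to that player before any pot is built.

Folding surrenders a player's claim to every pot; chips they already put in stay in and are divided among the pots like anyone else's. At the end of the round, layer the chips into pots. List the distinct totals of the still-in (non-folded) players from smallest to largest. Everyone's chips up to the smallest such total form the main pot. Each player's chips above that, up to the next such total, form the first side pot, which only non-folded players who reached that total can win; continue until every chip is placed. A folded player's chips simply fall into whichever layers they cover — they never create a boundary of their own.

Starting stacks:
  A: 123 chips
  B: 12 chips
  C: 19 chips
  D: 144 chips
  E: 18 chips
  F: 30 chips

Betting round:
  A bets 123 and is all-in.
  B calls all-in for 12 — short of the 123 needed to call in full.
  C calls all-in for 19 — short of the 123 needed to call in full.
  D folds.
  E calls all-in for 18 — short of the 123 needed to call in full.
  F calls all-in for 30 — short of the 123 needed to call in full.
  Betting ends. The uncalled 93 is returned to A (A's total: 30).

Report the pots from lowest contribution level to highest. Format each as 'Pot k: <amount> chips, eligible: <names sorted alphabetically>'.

Pot 1: 60 chips, eligible: A, B, C, E, F
Pot 2: 24 chips, eligible: A, C, E, F
Pot 3: 3 chips, eligible: A, C, F
Pot 4: 22 chips, eligible: A, F

Derivation:
Contributions (after 93 returned to A): A=30, B=12, C=19, E=18, F=30
Folded: D
Pot levels (distinct totals of non-folded players): 12, 18, 19, 30
Layer 1-12: 12 each from A, B, C, E, F = 12*5 = 60 chips; eligible A, B, C, E, F
Layer 13-18: 6 each from A, C, E, F = 6*4 = 24 chips; eligible A, C, E, F
Layer 19-19: 1 each from A, C, F = 1*3 = 3 chips; eligible A, C, F
Layer 20-30: 11 each from A, F = 11*2 = 22 chips; eligible A, F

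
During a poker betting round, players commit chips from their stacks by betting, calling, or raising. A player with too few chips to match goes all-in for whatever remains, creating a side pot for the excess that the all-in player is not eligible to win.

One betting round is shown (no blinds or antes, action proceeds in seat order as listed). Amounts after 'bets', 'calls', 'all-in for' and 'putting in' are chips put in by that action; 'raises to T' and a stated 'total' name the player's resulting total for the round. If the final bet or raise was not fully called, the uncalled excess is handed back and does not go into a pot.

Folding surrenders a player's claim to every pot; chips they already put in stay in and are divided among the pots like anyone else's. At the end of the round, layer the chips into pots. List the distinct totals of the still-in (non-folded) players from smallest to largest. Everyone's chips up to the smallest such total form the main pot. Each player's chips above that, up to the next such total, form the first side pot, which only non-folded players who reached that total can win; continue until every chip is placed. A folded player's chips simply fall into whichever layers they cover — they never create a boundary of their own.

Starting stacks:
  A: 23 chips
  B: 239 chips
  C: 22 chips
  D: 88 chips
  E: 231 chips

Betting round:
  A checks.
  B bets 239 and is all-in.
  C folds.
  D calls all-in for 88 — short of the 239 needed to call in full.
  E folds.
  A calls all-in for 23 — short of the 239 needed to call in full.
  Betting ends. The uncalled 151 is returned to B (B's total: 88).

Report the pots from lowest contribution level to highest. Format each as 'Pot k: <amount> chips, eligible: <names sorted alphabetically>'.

Contributions (after 151 returned to B): A=23, B=88, D=88
Folded: C, E
Pot levels (distinct totals of non-folded players): 23, 88
Layer 1-23: 23 each from A, B, D = 23*3 = 69 chips; eligible A, B, D
Layer 24-88: 65 each from B, D = 65*2 = 130 chips; eligible B, D

Pot 1: 69 chips, eligible: A, B, D
Pot 2: 130 chips, eligible: B, D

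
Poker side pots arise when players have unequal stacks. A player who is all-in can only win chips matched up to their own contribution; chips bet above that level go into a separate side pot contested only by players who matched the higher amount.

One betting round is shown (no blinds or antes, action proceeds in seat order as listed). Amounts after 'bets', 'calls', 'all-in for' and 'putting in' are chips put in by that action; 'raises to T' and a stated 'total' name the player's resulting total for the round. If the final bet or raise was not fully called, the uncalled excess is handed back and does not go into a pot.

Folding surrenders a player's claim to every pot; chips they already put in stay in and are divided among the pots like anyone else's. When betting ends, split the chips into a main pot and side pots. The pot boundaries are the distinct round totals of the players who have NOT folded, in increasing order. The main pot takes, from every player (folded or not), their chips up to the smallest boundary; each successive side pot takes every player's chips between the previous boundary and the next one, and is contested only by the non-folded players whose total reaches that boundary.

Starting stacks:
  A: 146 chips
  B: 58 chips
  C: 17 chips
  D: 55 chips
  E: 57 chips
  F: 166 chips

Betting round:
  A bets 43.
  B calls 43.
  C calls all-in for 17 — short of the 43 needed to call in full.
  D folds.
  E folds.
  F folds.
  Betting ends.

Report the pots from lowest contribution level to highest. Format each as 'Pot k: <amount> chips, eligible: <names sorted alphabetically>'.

Pot 1: 51 chips, eligible: A, B, C
Pot 2: 52 chips, eligible: A, B

Derivation:
Contributions: A=43, B=43, C=17
Folded: D, E, F
Pot levels (distinct totals of non-folded players): 17, 43
Layer 1-17: 17 each from A, B, C = 17*3 = 51 chips; eligible A, B, C
Layer 18-43: 26 each from A, B = 26*2 = 52 chips; eligible A, B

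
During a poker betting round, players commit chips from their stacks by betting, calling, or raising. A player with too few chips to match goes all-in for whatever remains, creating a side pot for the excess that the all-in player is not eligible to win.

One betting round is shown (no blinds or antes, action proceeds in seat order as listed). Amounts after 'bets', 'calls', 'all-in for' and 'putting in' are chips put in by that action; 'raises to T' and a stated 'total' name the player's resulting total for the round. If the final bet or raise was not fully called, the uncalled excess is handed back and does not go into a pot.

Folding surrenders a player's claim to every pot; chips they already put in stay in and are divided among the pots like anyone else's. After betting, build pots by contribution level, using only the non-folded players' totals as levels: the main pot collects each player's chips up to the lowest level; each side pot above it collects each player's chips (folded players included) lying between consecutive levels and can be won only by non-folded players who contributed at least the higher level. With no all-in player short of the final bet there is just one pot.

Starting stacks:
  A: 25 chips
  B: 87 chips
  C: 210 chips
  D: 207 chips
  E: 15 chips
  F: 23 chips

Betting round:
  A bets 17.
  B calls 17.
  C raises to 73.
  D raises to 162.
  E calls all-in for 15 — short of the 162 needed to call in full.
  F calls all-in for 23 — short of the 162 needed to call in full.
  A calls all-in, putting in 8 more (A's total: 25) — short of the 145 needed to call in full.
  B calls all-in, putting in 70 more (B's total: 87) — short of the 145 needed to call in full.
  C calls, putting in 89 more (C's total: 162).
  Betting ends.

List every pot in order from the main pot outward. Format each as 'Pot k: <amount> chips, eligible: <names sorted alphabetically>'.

Contributions: A=25, B=87, C=162, D=162, E=15, F=23
Pot levels (distinct totals of non-folded players): 15, 23, 25, 87, 162
Layer 1-15: 15 each from A, B, C, D, E, F = 15*6 = 90 chips; eligible A, B, C, D, E, F
Layer 16-23: 8 each from A, B, C, D, F = 8*5 = 40 chips; eligible A, B, C, D, F
Layer 24-25: 2 each from A, B, C, D = 2*4 = 8 chips; eligible A, B, C, D
Layer 26-87: 62 each from B, C, D = 62*3 = 186 chips; eligible B, C, D
Layer 88-162: 75 each from C, D = 75*2 = 150 chips; eligible C, D

Pot 1: 90 chips, eligible: A, B, C, D, E, F
Pot 2: 40 chips, eligible: A, B, C, D, F
Pot 3: 8 chips, eligible: A, B, C, D
Pot 4: 186 chips, eligible: B, C, D
Pot 5: 150 chips, eligible: C, D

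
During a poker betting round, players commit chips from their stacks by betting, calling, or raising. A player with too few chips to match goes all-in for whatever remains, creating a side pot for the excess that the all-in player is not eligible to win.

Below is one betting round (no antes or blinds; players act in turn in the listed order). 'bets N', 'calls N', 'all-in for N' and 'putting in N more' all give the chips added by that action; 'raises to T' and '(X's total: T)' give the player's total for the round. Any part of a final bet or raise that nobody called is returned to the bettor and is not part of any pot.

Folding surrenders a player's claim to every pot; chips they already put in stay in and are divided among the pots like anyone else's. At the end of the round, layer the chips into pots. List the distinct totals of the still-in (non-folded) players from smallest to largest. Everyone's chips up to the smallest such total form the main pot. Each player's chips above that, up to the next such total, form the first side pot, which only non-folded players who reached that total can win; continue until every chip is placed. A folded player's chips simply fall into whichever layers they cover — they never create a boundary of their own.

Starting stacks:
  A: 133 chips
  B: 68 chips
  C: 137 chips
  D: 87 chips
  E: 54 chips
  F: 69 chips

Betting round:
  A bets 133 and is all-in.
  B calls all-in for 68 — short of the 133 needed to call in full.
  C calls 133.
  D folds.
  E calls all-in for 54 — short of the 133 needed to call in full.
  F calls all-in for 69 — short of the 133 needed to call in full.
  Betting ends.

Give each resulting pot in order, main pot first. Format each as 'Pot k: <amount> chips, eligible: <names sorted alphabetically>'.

Contributions: A=133, B=68, C=133, E=54, F=69
Folded: D
Pot levels (distinct totals of non-folded players): 54, 68, 69, 133
Layer 1-54: 54 each from A, B, C, E, F = 54*5 = 270 chips; eligible A, B, C, E, F
Layer 55-68: 14 each from A, B, C, F = 14*4 = 56 chips; eligible A, B, C, F
Layer 69-69: 1 each from A, C, F = 1*3 = 3 chips; eligible A, C, F
Layer 70-133: 64 each from A, C = 64*2 = 128 chips; eligible A, C

Pot 1: 270 chips, eligible: A, B, C, E, F
Pot 2: 56 chips, eligible: A, B, C, F
Pot 3: 3 chips, eligible: A, C, F
Pot 4: 128 chips, eligible: A, C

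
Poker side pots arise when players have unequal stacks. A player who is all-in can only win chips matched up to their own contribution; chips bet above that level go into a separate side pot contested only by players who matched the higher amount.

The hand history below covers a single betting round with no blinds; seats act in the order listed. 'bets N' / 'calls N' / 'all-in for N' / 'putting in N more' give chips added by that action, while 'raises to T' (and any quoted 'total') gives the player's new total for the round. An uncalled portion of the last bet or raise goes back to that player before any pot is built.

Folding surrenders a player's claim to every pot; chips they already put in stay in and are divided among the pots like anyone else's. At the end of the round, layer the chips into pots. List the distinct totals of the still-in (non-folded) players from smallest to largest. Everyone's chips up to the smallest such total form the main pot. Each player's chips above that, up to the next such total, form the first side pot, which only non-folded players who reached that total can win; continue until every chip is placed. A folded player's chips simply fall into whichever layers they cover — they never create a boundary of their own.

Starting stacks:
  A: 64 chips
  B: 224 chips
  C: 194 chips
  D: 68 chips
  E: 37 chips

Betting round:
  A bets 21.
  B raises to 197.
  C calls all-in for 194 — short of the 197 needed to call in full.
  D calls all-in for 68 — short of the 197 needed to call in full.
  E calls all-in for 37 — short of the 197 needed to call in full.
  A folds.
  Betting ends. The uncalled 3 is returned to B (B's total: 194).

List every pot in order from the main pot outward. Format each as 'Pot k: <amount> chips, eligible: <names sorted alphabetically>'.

Pot 1: 169 chips, eligible: B, C, D, E
Pot 2: 93 chips, eligible: B, C, D
Pot 3: 252 chips, eligible: B, C

Derivation:
Contributions (after 3 returned to B): A=21, B=194, C=194, D=68, E=37
Folded: A
Pot levels (distinct totals of non-folded players): 37, 68, 194
Layer 1-37: A 21 + B 37 + C 37 + D 37 + E 37 = 169 chips; eligible B, C, D, E
Layer 38-68: 31 each from B, C, D = 31*3 = 93 chips; eligible B, C, D
Layer 69-194: 126 each from B, C = 126*2 = 252 chips; eligible B, C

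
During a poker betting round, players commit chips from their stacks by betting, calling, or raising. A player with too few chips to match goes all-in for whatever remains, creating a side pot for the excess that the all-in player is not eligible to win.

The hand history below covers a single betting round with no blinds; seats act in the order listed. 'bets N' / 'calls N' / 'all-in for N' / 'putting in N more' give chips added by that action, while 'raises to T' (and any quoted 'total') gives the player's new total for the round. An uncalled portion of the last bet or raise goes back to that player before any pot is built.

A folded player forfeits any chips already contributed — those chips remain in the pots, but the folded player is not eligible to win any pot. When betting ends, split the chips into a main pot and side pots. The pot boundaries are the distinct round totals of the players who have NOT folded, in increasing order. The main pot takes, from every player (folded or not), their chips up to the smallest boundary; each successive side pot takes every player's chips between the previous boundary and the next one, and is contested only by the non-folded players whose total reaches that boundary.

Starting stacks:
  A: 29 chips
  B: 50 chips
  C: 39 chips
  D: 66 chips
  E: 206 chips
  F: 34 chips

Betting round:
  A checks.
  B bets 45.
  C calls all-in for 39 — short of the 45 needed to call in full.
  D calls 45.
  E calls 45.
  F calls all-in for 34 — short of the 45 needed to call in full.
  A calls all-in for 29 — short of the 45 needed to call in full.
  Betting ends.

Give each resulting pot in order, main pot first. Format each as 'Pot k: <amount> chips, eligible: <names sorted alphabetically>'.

Contributions: A=29, B=45, C=39, D=45, E=45, F=34
Pot levels (distinct totals of non-folded players): 29, 34, 39, 45
Layer 1-29: 29 each from A, B, C, D, E, F = 29*6 = 174 chips; eligible A, B, C, D, E, F
Layer 30-34: 5 each from B, C, D, E, F = 5*5 = 25 chips; eligible B, C, D, E, F
Layer 35-39: 5 each from B, C, D, E = 5*4 = 20 chips; eligible B, C, D, E
Layer 40-45: 6 each from B, D, E = 6*3 = 18 chips; eligible B, D, E

Pot 1: 174 chips, eligible: A, B, C, D, E, F
Pot 2: 25 chips, eligible: B, C, D, E, F
Pot 3: 20 chips, eligible: B, C, D, E
Pot 4: 18 chips, eligible: B, D, E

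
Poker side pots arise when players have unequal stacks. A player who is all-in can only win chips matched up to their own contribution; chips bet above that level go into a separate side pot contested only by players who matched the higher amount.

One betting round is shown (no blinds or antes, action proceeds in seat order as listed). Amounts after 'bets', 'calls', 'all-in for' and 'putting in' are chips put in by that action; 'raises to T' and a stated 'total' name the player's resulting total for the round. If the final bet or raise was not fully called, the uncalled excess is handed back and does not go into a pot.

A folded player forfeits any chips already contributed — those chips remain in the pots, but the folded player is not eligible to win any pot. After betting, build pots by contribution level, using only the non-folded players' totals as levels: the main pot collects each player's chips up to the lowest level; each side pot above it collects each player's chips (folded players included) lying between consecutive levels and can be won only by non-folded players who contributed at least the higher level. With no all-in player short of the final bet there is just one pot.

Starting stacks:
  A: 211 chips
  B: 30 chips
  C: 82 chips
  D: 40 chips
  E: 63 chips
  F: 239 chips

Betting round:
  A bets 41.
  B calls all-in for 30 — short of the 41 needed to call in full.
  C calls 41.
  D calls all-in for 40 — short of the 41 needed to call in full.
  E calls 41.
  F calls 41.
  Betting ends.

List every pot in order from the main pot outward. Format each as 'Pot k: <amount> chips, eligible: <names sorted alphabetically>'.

Contributions: A=41, B=30, C=41, D=40, E=41, F=41
Pot levels (distinct totals of non-folded players): 30, 40, 41
Layer 1-30: 30 each from A, B, C, D, E, F = 30*6 = 180 chips; eligible A, B, C, D, E, F
Layer 31-40: 10 each from A, C, D, E, F = 10*5 = 50 chips; eligible A, C, D, E, F
Layer 41-41: 1 each from A, C, E, F = 1*4 = 4 chips; eligible A, C, E, F

Pot 1: 180 chips, eligible: A, B, C, D, E, F
Pot 2: 50 chips, eligible: A, C, D, E, F
Pot 3: 4 chips, eligible: A, C, E, F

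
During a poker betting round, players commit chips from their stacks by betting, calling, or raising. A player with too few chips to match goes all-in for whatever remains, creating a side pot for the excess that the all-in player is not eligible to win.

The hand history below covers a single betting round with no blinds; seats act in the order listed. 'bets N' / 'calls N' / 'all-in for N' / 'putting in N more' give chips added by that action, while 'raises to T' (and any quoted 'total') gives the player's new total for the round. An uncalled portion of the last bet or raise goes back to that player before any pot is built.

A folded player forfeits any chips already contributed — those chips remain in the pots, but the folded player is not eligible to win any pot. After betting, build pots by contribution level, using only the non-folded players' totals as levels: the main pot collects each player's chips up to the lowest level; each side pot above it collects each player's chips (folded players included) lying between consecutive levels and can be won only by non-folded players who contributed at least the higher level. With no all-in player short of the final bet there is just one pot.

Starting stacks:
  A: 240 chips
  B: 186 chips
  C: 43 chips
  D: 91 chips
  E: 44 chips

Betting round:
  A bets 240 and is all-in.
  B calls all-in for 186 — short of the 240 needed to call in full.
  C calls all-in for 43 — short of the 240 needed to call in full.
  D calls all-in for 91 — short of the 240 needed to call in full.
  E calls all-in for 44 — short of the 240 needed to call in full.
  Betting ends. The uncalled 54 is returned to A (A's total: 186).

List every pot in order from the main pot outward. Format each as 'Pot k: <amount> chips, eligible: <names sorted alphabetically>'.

Pot 1: 215 chips, eligible: A, B, C, D, E
Pot 2: 4 chips, eligible: A, B, D, E
Pot 3: 141 chips, eligible: A, B, D
Pot 4: 190 chips, eligible: A, B

Derivation:
Contributions (after 54 returned to A): A=186, B=186, C=43, D=91, E=44
Pot levels (distinct totals of non-folded players): 43, 44, 91, 186
Layer 1-43: 43 each from A, B, C, D, E = 43*5 = 215 chips; eligible A, B, C, D, E
Layer 44-44: 1 each from A, B, D, E = 1*4 = 4 chips; eligible A, B, D, E
Layer 45-91: 47 each from A, B, D = 47*3 = 141 chips; eligible A, B, D
Layer 92-186: 95 each from A, B = 95*2 = 190 chips; eligible A, B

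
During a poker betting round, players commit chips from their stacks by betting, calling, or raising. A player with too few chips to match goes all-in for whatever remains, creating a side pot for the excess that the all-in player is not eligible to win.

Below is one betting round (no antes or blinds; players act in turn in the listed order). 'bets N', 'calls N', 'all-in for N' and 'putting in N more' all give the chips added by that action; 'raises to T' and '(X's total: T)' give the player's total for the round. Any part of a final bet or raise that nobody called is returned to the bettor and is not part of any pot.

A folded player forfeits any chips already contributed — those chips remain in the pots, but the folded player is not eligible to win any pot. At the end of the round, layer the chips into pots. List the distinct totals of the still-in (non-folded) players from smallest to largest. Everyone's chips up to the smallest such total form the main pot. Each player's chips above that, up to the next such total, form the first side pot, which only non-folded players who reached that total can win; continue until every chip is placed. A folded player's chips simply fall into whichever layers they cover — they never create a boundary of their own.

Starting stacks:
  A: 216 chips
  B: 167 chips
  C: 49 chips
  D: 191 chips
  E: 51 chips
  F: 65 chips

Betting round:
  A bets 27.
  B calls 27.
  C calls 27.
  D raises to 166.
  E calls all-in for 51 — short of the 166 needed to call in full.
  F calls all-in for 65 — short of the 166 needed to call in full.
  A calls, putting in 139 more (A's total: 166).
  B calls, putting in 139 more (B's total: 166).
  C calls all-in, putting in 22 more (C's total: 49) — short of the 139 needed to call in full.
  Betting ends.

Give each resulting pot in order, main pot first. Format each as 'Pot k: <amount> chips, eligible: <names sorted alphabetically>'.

Contributions: A=166, B=166, C=49, D=166, E=51, F=65
Pot levels (distinct totals of non-folded players): 49, 51, 65, 166
Layer 1-49: 49 each from A, B, C, D, E, F = 49*6 = 294 chips; eligible A, B, C, D, E, F
Layer 50-51: 2 each from A, B, D, E, F = 2*5 = 10 chips; eligible A, B, D, E, F
Layer 52-65: 14 each from A, B, D, F = 14*4 = 56 chips; eligible A, B, D, F
Layer 66-166: 101 each from A, B, D = 101*3 = 303 chips; eligible A, B, D

Pot 1: 294 chips, eligible: A, B, C, D, E, F
Pot 2: 10 chips, eligible: A, B, D, E, F
Pot 3: 56 chips, eligible: A, B, D, F
Pot 4: 303 chips, eligible: A, B, D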